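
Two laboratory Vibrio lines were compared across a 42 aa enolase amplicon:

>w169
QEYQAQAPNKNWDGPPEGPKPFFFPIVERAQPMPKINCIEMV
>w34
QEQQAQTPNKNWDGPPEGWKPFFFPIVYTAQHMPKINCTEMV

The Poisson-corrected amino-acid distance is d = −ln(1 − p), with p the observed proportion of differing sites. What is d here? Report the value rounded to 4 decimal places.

0.1823

Mismatches occur at site 3 (Y↔Q), site 7 (A↔T), site 19 (P↔W), site 28 (E↔Y), site 29 (R↔T), site 32 (P↔H), site 39 (I↔T).
p = 7/42 = 0.166667.
d = −ln(1 − 0.166667) = −ln(0.833333) = 0.1823.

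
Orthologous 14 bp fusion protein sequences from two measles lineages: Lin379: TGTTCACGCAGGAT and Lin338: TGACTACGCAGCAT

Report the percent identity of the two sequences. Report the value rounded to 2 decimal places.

Mismatches occur at site 3 (T/A), site 4 (T/C), site 5 (C/T), site 12 (G/C).
10 of the 14 sites match, so the percent identity is 10/14 × 100 = 71.43%.

71.43%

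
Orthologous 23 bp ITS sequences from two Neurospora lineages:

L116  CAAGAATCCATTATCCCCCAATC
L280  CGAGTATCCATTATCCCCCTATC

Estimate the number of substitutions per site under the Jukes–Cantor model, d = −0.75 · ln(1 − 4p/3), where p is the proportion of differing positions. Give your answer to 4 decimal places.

Mismatches occur at site 2 (A/G), site 5 (A/T), site 20 (A/T).
p = 3/23 = 0.130435.
d = −0.75 · ln(1 − (4/3)·0.130435) = −0.75 · ln(0.826087) = −0.75 · (-0.191055) = 0.1433.

0.1433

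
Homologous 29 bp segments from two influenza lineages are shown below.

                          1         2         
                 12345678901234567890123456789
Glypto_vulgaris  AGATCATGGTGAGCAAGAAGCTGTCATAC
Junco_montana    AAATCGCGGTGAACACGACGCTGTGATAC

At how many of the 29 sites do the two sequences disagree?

Mismatches occur at site 2 (G↔A), site 6 (A↔G), site 7 (T↔C), site 13 (G↔A), site 16 (A↔C), site 19 (A↔C), site 25 (C↔G).
That gives 7 mismatches out of 29 aligned sites, so the Hamming distance is 7.

7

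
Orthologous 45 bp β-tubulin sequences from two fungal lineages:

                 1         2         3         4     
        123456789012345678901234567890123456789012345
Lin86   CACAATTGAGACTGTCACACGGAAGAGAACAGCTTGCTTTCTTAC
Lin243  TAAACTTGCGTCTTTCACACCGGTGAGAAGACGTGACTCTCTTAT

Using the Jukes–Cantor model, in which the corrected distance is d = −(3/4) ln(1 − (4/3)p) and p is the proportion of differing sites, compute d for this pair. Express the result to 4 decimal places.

Differing sites — 1:C/T; 3:C/A; 5:A/C; 9:A/C; 11:A/T; 14:G/T; 21:G/C; 23:A/G; 24:A/T; 30:C/G; 32:G/C; 33:C/G; 35:T/G; 36:G/A; 39:T/C; 45:C/T.
p = 16/45 = 0.355556.
d = −0.75 · ln(1 − (4/3)·0.355556) = −0.75 · ln(0.525925) = −0.75 · (-0.642597) = 0.4819.

0.4819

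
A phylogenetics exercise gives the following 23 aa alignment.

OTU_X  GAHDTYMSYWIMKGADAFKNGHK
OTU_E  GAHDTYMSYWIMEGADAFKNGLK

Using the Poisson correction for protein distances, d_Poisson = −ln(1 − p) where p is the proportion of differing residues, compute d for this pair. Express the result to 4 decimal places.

Mismatches occur at site 13 (K/E), site 22 (H/L).
p = 2/23 = 0.086957.
d = −ln(1 − 0.086957) = −ln(0.913043) = 0.0910.

0.0910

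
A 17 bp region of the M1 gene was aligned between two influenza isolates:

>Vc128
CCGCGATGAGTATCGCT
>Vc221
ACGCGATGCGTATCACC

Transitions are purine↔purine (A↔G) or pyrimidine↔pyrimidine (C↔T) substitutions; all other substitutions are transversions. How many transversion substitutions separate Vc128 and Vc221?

2

The sequences differ at positions 1 (C/A, transversion), 9 (A/C, transversion), 15 (G/A, transition), 17 (T/C, transition).
Of the 4 differences, 2 transitions and 2 transversions, so the answer is 2.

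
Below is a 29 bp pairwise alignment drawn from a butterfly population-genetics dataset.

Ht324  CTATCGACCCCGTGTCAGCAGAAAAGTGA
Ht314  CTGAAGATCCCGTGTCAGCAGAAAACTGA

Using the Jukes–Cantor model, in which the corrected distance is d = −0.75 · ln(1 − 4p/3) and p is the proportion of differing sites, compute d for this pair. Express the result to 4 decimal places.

The sequences differ at positions 3 (A/G), 4 (T/A), 5 (C/A), 8 (C/T), 26 (G/C).
p = 5/29 = 0.172414.
d = −0.75 · ln(1 − (4/3)·0.172414) = −0.75 · ln(0.770115) = −0.75 · (-0.261215) = 0.1959.

0.1959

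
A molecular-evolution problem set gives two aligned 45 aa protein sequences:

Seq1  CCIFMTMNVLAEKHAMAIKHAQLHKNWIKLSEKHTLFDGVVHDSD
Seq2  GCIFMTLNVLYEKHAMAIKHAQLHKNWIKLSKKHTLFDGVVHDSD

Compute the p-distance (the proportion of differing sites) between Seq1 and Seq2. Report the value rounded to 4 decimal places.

The sequences differ at positions 1 (C/G), 7 (M/L), 11 (A/Y), 32 (E/K).
There are 4 differences over 45 sites, so p = 4/45 = 0.0889.

0.0889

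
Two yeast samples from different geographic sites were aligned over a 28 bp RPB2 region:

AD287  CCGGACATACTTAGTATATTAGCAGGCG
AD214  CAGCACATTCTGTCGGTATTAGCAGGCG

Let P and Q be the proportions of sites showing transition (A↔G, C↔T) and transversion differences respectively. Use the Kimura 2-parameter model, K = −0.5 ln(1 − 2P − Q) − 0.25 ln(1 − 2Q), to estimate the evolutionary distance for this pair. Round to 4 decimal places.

Mismatches occur at site 2 (C↔A, transversion), site 4 (G↔C, transversion), site 9 (A↔T, transversion), site 12 (T↔G, transversion), site 13 (A↔T, transversion), site 14 (G↔C, transversion), site 15 (T↔G, transversion), site 16 (A↔G, transition).
Of the 8 differences, 1 transition and 7 transversions over 28 sites: P = 1/28 = 0.035714, Q = 7/28 = 0.250000.
d = −0.5·ln(0.678572) − 0.25·ln(0.500000) = −0.5·(-0.387765) − 0.25·(-0.693147) = 0.3672.

0.3672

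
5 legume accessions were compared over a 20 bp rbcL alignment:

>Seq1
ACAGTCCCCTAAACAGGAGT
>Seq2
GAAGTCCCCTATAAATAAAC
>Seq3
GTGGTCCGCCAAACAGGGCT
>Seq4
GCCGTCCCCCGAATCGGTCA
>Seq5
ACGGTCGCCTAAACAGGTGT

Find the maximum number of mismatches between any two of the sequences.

Pairwise Hamming distances:
  Seq1 vs Seq2: 8
  Seq1 vs Seq3: 7
  Seq1 vs Seq4: 9
  Seq1 vs Seq5: 3
  Seq2 vs Seq3: 11
  Seq2 vs Seq4: 12
  Seq2 vs Seq5: 11
  Seq3 vs Seq4: 8
  Seq3 vs Seq5: 7
  Seq4 vs Seq5: 9
The largest is 12, between Seq2 and Seq4.

12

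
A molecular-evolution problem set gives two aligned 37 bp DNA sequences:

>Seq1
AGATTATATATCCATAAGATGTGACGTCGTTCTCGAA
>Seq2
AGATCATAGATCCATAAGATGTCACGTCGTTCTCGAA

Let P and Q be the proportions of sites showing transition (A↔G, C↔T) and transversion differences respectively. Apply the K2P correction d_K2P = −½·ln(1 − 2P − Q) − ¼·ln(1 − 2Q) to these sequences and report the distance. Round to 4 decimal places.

0.0858

Differing sites — 5:T/C (Ti); 9:T/G (Tv); 23:G/C (Tv).
Of the 3 differences, 1 transition and 2 transversions over 37 sites: P = 1/37 = 0.027027, Q = 2/37 = 0.054054.
d = −0.5·ln(0.891892) − 0.25·ln(0.891892) = −0.5·(-0.114410) − 0.25·(-0.114410) = 0.0858.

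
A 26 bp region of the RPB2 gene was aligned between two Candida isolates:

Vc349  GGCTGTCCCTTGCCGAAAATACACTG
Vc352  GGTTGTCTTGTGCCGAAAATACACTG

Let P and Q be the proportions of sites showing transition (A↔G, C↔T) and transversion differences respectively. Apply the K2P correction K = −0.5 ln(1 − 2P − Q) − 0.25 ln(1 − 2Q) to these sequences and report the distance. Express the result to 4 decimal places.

The sequences differ at positions 3 (C/T, transition), 8 (C/T, transition), 9 (C/T, transition), 10 (T/G, transversion).
Of the 4 differences, 3 transitions and 1 transversion over 26 sites: P = 3/26 = 0.115385, Q = 1/26 = 0.038462.
d = −0.5·ln(0.730768) − 0.25·ln(0.923076) = −0.5·(-0.313659) − 0.25·(-0.080044) = 0.1768.

0.1768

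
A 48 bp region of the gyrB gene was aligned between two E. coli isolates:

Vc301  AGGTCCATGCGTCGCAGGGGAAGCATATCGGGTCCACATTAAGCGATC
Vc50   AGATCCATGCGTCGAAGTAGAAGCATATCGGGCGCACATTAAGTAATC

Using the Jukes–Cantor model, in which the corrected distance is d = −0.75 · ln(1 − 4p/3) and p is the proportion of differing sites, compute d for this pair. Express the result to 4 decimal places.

0.1885

Differing sites — 3:G/A; 15:C/A; 18:G/T; 19:G/A; 33:T/C; 34:C/G; 44:C/T; 45:G/A.
p = 8/48 = 0.166667.
d = −0.75 · ln(1 − (4/3)·0.166667) = −0.75 · ln(0.777777) = −0.75 · (-0.251315) = 0.1885.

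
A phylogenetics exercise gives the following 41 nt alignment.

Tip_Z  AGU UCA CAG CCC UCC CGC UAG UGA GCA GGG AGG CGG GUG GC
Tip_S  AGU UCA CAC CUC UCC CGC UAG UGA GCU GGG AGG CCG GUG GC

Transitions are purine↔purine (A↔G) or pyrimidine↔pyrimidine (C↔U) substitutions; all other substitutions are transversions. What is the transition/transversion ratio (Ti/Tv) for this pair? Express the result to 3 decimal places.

Differing sites — 9:G/C (Tv); 11:C/U (Ti); 27:A/U (Tv); 35:G/C (Tv).
Of the 4 differences, 1 transition and 3 transversions, so Ti/Tv = 1/3 = 0.333.

0.333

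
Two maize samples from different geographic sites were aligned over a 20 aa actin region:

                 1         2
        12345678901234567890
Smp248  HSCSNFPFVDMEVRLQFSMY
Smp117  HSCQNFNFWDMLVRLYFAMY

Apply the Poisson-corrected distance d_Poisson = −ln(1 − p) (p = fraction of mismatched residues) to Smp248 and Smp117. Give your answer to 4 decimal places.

0.3567

The sequences differ at positions 4 (S/Q), 7 (P/N), 9 (V/W), 12 (E/L), 16 (Q/Y), 18 (S/A).
p = 6/20 = 0.300000.
d = −ln(1 − 0.300000) = −ln(0.700000) = 0.3567.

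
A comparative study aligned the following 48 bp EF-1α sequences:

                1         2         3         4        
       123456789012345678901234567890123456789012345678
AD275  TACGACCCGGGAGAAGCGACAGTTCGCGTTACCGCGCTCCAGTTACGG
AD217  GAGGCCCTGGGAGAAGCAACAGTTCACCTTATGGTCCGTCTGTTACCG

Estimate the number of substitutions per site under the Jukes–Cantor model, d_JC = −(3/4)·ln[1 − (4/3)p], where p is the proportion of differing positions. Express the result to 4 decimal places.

0.4042

The sequences differ at positions 1 (T/G), 3 (C/G), 5 (A/C), 8 (C/T), 18 (G/A), 26 (G/A), 28 (G/C), 32 (C/T), 33 (C/G), 35 (C/T), 36 (G/C), 38 (T/G), 39 (C/T), 41 (A/T), 47 (G/C).
p = 15/48 = 0.312500.
d = −0.75 · ln(1 − (4/3)·0.312500) = −0.75 · ln(0.583333) = −0.75 · (-0.538997) = 0.4042.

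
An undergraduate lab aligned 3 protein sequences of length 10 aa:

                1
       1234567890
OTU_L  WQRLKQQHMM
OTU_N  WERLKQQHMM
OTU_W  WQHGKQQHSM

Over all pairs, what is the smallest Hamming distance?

Pairwise Hamming distances:
  OTU_L vs OTU_N: 1
  OTU_L vs OTU_W: 3
  OTU_N vs OTU_W: 4
The smallest is 1, between OTU_L and OTU_N.

1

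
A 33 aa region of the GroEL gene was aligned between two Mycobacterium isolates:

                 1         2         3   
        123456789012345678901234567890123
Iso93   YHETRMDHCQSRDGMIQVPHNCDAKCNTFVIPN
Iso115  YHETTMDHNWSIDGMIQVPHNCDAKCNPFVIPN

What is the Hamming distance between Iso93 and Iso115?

Mismatches occur at site 5 (R→T), site 9 (C→N), site 10 (Q→W), site 12 (R→I), site 28 (T→P).
That gives 5 mismatches out of 33 aligned sites, so the Hamming distance is 5.

5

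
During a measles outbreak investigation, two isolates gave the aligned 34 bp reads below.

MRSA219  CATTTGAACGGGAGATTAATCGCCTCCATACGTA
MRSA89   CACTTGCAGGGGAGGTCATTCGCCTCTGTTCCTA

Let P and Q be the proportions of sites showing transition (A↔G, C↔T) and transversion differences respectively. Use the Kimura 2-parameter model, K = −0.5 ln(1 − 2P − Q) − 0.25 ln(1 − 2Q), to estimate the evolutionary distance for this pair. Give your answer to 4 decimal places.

Mismatches occur at site 3 (T→C, transition), site 7 (A→C, transversion), site 9 (C→G, transversion), site 15 (A→G, transition), site 17 (T→C, transition), site 19 (A→T, transversion), site 27 (C→T, transition), site 28 (A→G, transition), site 30 (A→T, transversion), site 32 (G→C, transversion).
Of the 10 differences, 5 transitions and 5 transversions over 34 sites: P = 5/34 = 0.147059, Q = 5/34 = 0.147059.
d = −0.5·ln(0.558823) − 0.25·ln(0.705882) = −0.5·(-0.581922) − 0.25·(-0.348307) = 0.3780.

0.3780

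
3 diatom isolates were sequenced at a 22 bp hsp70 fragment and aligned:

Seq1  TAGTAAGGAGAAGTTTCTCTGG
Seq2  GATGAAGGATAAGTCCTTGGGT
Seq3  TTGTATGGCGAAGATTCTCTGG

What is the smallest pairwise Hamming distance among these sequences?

4

Pairwise Hamming distances:
  Seq1 vs Seq2: 10
  Seq1 vs Seq3: 4
  Seq2 vs Seq3: 14
The smallest is 4, between Seq1 and Seq3.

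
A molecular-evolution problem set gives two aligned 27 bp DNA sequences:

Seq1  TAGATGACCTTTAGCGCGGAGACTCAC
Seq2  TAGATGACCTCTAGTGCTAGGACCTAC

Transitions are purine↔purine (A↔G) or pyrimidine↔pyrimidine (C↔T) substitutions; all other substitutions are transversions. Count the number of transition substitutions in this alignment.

The sequences differ at positions 11 (T/C, transition), 15 (C/T, transition), 18 (G/T, transversion), 19 (G/A, transition), 20 (A/G, transition), 24 (T/C, transition), 25 (C/T, transition).
Of the 7 differences, 6 transitions and 1 transversion, so the answer is 6.

6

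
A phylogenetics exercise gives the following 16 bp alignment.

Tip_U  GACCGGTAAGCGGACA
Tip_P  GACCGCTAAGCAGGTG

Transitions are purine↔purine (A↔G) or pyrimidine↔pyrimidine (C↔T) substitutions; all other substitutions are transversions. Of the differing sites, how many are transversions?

The sequences differ at positions 6 (G/C, transversion), 12 (G/A, transition), 14 (A/G, transition), 15 (C/T, transition), 16 (A/G, transition).
Of the 5 differences, 4 transitions and 1 transversion, so the answer is 1.

1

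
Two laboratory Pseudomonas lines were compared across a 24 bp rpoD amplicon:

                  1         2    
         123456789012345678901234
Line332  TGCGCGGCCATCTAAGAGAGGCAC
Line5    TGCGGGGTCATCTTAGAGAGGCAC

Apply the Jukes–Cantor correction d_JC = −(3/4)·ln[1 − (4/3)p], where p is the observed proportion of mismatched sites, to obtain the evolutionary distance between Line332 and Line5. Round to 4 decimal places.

The sequences differ at positions 5 (C/G), 8 (C/T), 14 (A/T).
p = 3/24 = 0.125000.
d = −0.75 · ln(1 − (4/3)·0.125000) = −0.75 · ln(0.833333) = −0.75 · (-0.182322) = 0.1367.

0.1367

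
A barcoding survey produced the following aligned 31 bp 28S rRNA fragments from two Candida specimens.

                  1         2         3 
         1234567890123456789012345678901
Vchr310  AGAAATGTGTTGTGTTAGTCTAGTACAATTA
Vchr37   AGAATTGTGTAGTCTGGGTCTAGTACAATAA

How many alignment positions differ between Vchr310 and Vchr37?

6

Mismatches occur at site 5 (A/T), site 11 (T/A), site 14 (G/C), site 16 (T/G), site 17 (A/G), site 30 (T/A).
That gives 6 mismatches out of 31 aligned sites, so the Hamming distance is 6.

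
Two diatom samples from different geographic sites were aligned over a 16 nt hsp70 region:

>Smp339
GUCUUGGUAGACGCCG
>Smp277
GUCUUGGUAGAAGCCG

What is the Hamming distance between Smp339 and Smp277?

The sequences differ at position 12 (C/A).
That gives 1 mismatch out of 16 aligned sites, so the Hamming distance is 1.

1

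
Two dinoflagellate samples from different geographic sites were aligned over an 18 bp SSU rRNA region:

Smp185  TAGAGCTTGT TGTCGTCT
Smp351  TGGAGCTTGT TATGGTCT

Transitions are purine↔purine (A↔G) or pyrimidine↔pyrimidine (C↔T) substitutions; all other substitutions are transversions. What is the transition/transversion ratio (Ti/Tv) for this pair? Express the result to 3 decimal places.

2.000

Mismatches occur at site 2 (A/G, transition), site 12 (G/A, transition), site 14 (C/G, transversion).
Of the 3 differences, 2 transitions and 1 transversion, so Ti/Tv = 2/1 = 2.000.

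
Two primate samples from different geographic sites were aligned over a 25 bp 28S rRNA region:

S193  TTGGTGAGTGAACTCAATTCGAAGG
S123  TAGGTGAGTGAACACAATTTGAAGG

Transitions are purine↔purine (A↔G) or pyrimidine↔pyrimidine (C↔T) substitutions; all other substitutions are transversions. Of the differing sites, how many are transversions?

Mismatches occur at site 2 (T↔A, transversion), site 14 (T↔A, transversion), site 20 (C↔T, transition).
Of the 3 differences, 1 transition and 2 transversions, so the answer is 2.

2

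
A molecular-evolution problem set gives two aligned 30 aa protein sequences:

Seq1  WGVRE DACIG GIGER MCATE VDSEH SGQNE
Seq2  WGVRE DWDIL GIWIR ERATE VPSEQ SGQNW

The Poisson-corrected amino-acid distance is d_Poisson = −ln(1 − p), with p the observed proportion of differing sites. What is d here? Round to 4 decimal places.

The sequences differ at positions 7 (A/W), 8 (C/D), 10 (G/L), 13 (G/W), 14 (E/I), 16 (M/E), 17 (C/R), 22 (D/P), 25 (H/Q), 30 (E/W).
p = 10/30 = 0.333333.
d = −ln(1 − 0.333333) = −ln(0.666667) = 0.4055.

0.4055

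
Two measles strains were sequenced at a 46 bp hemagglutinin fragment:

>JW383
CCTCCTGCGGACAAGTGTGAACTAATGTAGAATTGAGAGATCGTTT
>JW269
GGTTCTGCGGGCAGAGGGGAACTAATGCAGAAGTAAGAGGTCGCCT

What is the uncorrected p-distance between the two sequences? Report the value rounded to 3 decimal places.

Mismatches occur at site 1 (C→G), site 2 (C→G), site 4 (C→T), site 11 (A→G), site 14 (A→G), site 15 (G→A), site 16 (T→G), site 18 (T→G), site 28 (T→C), site 33 (T→G), site 35 (G→A), site 40 (A→G), site 44 (T→C), site 45 (T→C).
There are 14 differences over 46 sites, so p = 14/46 = 0.304.

0.304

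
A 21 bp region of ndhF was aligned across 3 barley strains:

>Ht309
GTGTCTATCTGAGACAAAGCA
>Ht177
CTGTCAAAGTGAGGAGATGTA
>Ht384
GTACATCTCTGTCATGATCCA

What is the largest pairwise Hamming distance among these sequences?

Pairwise Hamming distances:
  Ht309 vs Ht177: 9
  Ht309 vs Ht384: 10
  Ht177 vs Ht384: 14
The largest is 14, between Ht177 and Ht384.

14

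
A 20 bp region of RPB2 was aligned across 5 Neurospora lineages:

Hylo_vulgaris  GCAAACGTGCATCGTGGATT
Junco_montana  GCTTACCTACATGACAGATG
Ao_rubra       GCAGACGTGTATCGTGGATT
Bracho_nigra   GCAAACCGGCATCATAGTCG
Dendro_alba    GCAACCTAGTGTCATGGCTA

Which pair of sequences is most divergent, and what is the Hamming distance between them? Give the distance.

13

Pairwise Hamming distances:
  Hylo_vulgaris vs Junco_montana: 9
  Hylo_vulgaris vs Ao_rubra: 2
  Hylo_vulgaris vs Bracho_nigra: 7
  Hylo_vulgaris vs Dendro_alba: 8
  Junco_montana vs Ao_rubra: 10
  Junco_montana vs Bracho_nigra: 8
  Junco_montana vs Dendro_alba: 13
  Ao_rubra vs Bracho_nigra: 9
  Ao_rubra vs Dendro_alba: 8
  Bracho_nigra vs Dendro_alba: 9
The largest is 13, between Junco_montana and Dendro_alba.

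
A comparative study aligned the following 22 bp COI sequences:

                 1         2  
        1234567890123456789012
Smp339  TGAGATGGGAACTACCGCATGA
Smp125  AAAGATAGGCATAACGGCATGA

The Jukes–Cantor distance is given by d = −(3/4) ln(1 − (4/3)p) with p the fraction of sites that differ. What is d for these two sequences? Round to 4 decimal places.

The sequences differ at positions 1 (T/A), 2 (G/A), 7 (G/A), 10 (A/C), 12 (C/T), 13 (T/A), 16 (C/G).
p = 7/22 = 0.318182.
d = −0.75 · ln(1 − (4/3)·0.318182) = −0.75 · ln(0.575757) = −0.75 · (-0.552070) = 0.4141.

0.4141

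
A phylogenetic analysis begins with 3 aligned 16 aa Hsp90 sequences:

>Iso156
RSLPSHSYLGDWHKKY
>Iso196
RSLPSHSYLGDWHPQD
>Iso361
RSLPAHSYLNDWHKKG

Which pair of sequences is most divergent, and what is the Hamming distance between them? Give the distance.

5

Pairwise Hamming distances:
  Iso156 vs Iso196: 3
  Iso156 vs Iso361: 3
  Iso196 vs Iso361: 5
The largest is 5, between Iso196 and Iso361.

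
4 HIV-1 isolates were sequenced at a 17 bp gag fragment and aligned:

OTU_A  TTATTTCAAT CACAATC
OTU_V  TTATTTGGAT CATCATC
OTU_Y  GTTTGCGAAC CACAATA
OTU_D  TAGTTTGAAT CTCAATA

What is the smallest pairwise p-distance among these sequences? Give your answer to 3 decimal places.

Pairwise Hamming distances:
  OTU_A vs OTU_V: 4
  OTU_A vs OTU_Y: 7
  OTU_A vs OTU_D: 5
  OTU_V vs OTU_Y: 9
  OTU_V vs OTU_D: 7
  OTU_Y vs OTU_D: 7
The smallest is 4 mismatches, between OTU_A and OTU_V; p = 4/17 = 0.235.

0.235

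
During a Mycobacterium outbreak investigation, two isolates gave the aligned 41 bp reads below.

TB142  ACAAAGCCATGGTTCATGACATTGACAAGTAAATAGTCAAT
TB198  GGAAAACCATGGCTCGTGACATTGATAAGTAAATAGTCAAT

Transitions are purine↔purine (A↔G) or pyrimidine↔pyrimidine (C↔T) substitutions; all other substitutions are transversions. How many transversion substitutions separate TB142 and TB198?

The sequences differ at positions 1 (A/G, transition), 2 (C/G, transversion), 6 (G/A, transition), 13 (T/C, transition), 16 (A/G, transition), 26 (C/T, transition).
Of the 6 differences, 5 transitions and 1 transversion, so the answer is 1.

1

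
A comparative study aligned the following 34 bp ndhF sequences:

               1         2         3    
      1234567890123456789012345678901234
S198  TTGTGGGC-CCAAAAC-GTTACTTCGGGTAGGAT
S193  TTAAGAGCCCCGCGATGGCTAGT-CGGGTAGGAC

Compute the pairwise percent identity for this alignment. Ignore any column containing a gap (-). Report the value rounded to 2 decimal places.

Excluding the 3 gap columns leaves 31 comparable sites.
Differing sites — 3:G/A; 4:T/A; 6:G/A; 12:A/G; 13:A/C; 14:A/G; 16:C/T; 19:T/C; 22:C/G; 34:T/C.
21 of the 31 comparable sites match, so the percent identity is 21/31 × 100 = 67.74%.

67.74%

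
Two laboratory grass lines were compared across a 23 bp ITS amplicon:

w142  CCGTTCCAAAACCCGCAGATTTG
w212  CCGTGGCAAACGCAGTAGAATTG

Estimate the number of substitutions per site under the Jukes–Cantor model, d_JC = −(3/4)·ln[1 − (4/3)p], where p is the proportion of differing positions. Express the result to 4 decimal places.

Differing sites — 5:T/G; 6:C/G; 11:A/C; 12:C/G; 14:C/A; 16:C/T; 20:T/A.
p = 7/23 = 0.304348.
d = −0.75 · ln(1 − (4/3)·0.304348) = −0.75 · ln(0.594203) = −0.75 · (-0.520534) = 0.3904.

0.3904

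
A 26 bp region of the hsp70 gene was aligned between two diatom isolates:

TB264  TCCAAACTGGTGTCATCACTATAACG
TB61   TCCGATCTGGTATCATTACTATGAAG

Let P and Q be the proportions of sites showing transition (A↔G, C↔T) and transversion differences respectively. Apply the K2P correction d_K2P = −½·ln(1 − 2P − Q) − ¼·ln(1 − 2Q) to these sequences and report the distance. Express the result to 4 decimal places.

0.2845

The sequences differ at positions 4 (A/G, transition), 6 (A/T, transversion), 12 (G/A, transition), 17 (C/T, transition), 23 (A/G, transition), 25 (C/A, transversion).
Of the 6 differences, 4 transitions and 2 transversions over 26 sites: P = 4/26 = 0.153846, Q = 2/26 = 0.076923.
d = −0.5·ln(0.615385) − 0.25·ln(0.846154) = −0.5·(-0.485507) − 0.25·(-0.167054) = 0.2845.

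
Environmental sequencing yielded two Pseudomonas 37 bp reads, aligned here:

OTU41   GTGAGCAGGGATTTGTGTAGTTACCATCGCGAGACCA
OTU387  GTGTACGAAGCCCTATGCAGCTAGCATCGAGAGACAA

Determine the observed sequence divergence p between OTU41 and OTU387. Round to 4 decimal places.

0.3784

The sequences differ at positions 4 (A/T), 5 (G/A), 7 (A/G), 8 (G/A), 9 (G/A), 11 (A/C), 12 (T/C), 13 (T/C), 15 (G/A), 18 (T/C), 21 (T/C), 24 (C/G), 30 (C/A), 36 (C/A).
There are 14 differences over 37 sites, so p = 14/37 = 0.3784.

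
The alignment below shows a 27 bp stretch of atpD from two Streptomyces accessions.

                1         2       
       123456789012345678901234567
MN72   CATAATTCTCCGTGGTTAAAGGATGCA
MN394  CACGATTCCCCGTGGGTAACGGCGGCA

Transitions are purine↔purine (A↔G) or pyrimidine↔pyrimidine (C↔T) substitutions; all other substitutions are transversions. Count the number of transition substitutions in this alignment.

The sequences differ at positions 3 (T/C, transition), 4 (A/G, transition), 9 (T/C, transition), 16 (T/G, transversion), 20 (A/C, transversion), 23 (A/C, transversion), 24 (T/G, transversion).
Of the 7 differences, 3 transitions and 4 transversions, so the answer is 3.

3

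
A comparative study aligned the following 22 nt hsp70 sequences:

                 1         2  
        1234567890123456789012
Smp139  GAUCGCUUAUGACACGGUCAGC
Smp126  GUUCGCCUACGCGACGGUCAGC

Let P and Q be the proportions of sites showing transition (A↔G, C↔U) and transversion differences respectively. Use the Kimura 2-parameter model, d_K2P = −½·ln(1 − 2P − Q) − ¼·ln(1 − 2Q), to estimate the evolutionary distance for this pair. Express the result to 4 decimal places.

The sequences differ at positions 2 (A/U, transversion), 7 (U/C, transition), 10 (U/C, transition), 12 (A/C, transversion), 13 (C/G, transversion).
Of the 5 differences, 2 transitions and 3 transversions over 22 sites: P = 2/22 = 0.090909, Q = 3/22 = 0.136364.
d = −0.5·ln(0.681818) − 0.25·ln(0.727272) = −0.5·(-0.382993) − 0.25·(-0.318455) = 0.2711.

0.2711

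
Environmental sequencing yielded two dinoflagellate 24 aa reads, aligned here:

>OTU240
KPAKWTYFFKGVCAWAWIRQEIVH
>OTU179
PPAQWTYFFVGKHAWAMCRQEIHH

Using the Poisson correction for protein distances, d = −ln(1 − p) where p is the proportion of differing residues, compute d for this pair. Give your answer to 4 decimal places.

Mismatches occur at site 1 (K→P), site 4 (K→Q), site 10 (K→V), site 12 (V→K), site 13 (C→H), site 17 (W→M), site 18 (I→C), site 23 (V→H).
p = 8/24 = 0.333333.
d = −ln(1 − 0.333333) = −ln(0.666667) = 0.4055.

0.4055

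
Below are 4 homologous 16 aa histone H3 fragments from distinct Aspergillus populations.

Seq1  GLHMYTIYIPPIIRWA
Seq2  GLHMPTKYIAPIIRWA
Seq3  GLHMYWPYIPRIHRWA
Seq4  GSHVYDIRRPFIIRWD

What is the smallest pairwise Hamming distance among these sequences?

Pairwise Hamming distances:
  Seq1 vs Seq2: 3
  Seq1 vs Seq3: 4
  Seq1 vs Seq4: 7
  Seq2 vs Seq3: 6
  Seq2 vs Seq4: 10
  Seq3 vs Seq4: 9
The smallest is 3, between Seq1 and Seq2.

3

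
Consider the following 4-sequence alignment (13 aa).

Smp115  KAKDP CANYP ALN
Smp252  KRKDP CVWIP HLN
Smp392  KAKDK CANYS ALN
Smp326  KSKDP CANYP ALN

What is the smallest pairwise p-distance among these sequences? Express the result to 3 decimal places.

Pairwise Hamming distances:
  Smp115 vs Smp252: 5
  Smp115 vs Smp392: 2
  Smp115 vs Smp326: 1
  Smp252 vs Smp392: 7
  Smp252 vs Smp326: 5
  Smp392 vs Smp326: 3
The smallest is 1 mismatch, between Smp115 and Smp326; p = 1/13 = 0.077.

0.077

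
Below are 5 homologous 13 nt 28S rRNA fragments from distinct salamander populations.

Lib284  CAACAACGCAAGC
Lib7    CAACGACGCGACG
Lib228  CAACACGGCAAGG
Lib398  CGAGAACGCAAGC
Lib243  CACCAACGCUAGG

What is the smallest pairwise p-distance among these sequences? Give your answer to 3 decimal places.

Pairwise Hamming distances:
  Lib284 vs Lib7: 4
  Lib284 vs Lib228: 3
  Lib284 vs Lib398: 2
  Lib284 vs Lib243: 3
  Lib7 vs Lib228: 5
  Lib7 vs Lib398: 6
  Lib7 vs Lib243: 4
  Lib228 vs Lib398: 5
  Lib228 vs Lib243: 4
  Lib398 vs Lib243: 5
The smallest is 2 mismatches, between Lib284 and Lib398; p = 2/13 = 0.154.

0.154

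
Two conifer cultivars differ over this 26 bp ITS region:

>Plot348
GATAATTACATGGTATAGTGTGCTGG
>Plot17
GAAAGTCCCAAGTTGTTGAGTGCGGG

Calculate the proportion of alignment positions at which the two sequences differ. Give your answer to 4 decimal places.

0.3846

Differing sites — 3:T/A; 5:A/G; 7:T/C; 8:A/C; 11:T/A; 13:G/T; 15:A/G; 17:A/T; 19:T/A; 24:T/G.
There are 10 differences over 26 sites, so p = 10/26 = 0.3846.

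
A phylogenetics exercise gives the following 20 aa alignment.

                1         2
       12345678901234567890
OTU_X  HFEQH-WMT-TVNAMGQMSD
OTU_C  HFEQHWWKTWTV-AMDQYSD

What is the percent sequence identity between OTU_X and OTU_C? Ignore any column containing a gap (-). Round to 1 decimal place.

Excluding the 3 gap columns leaves 17 comparable sites.
Mismatches occur at site 8 (M/K), site 16 (G/D), site 18 (M/Y).
14 of the 17 comparable sites match, so the percent identity is 14/17 × 100 = 82.4%.

82.4%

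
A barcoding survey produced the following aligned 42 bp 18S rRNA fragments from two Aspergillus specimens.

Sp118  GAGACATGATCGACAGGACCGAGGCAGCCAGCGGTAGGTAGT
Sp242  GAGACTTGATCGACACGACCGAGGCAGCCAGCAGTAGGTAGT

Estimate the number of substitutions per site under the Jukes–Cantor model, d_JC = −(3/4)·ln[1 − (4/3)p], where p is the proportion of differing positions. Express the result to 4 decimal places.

0.0751

The sequences differ at positions 6 (A/T), 16 (G/C), 33 (G/A).
p = 3/42 = 0.071429.
d = −0.75 · ln(1 − (4/3)·0.071429) = −0.75 · ln(0.904761) = −0.75 · (-0.100084) = 0.0751.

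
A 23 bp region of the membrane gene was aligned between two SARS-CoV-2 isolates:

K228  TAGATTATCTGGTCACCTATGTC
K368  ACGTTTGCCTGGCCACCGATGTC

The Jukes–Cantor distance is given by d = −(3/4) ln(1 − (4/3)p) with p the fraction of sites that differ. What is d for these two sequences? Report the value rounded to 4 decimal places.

0.3904

Differing sites — 1:T/A; 2:A/C; 4:A/T; 7:A/G; 8:T/C; 13:T/C; 18:T/G.
p = 7/23 = 0.304348.
d = −0.75 · ln(1 − (4/3)·0.304348) = −0.75 · ln(0.594203) = −0.75 · (-0.520534) = 0.3904.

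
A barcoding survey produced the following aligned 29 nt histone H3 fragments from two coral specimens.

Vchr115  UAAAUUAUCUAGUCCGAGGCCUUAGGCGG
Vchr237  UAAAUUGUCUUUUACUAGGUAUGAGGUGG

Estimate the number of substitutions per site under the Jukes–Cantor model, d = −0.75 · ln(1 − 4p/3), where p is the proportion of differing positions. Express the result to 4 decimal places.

The sequences differ at positions 7 (A/G), 11 (A/U), 12 (G/U), 14 (C/A), 16 (G/U), 20 (C/U), 21 (C/A), 23 (U/G), 27 (C/U).
p = 9/29 = 0.310345.
d = −0.75 · ln(1 − (4/3)·0.310345) = −0.75 · ln(0.586207) = −0.75 · (-0.534082) = 0.4006.

0.4006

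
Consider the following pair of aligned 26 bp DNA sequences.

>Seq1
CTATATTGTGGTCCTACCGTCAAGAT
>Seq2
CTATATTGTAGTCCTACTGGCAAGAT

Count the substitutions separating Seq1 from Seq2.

Mismatches occur at site 10 (G↔A), site 18 (C↔T), site 20 (T↔G).
That gives 3 mismatches out of 26 aligned sites, so the Hamming distance is 3.

3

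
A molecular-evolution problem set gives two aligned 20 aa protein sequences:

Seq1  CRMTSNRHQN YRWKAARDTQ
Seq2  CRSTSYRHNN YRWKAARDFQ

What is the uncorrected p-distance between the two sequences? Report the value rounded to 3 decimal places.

Mismatches occur at site 3 (M↔S), site 6 (N↔Y), site 9 (Q↔N), site 19 (T↔F).
There are 4 differences over 20 sites, so p = 4/20 = 0.200.

0.200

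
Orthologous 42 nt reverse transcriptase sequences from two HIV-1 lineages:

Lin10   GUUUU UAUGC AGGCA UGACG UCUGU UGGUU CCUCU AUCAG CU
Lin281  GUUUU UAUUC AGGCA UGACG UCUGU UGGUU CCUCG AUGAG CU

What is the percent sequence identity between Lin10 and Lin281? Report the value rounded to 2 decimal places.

Differing sites — 9:G/U; 35:U/G; 38:C/G.
39 of the 42 sites match, so the percent identity is 39/42 × 100 = 92.86%.

92.86%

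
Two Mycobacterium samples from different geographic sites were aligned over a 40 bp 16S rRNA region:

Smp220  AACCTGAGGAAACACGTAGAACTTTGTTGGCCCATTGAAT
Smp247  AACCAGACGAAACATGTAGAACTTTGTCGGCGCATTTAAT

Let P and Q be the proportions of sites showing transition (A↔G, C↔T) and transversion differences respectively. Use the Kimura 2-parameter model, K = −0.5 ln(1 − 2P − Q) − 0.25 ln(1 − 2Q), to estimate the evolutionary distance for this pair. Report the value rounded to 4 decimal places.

0.1674

Mismatches occur at site 5 (T↔A, transversion), site 8 (G↔C, transversion), site 15 (C↔T, transition), site 28 (T↔C, transition), site 32 (C↔G, transversion), site 37 (G↔T, transversion).
Of the 6 differences, 2 transitions and 4 transversions over 40 sites: P = 2/40 = 0.050000, Q = 4/40 = 0.100000.
d = −0.5·ln(0.800000) − 0.25·ln(0.800000) = −0.5·(-0.223144) − 0.25·(-0.223144) = 0.1674.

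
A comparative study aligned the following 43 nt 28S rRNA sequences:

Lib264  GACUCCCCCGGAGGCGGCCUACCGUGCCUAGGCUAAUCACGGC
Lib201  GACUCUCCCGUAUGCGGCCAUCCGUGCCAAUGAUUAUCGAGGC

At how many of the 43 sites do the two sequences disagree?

11

Differing sites — 6:C/U; 11:G/U; 13:G/U; 20:U/A; 21:A/U; 29:U/A; 31:G/U; 33:C/A; 35:A/U; 39:A/G; 40:C/A.
That gives 11 mismatches out of 43 aligned sites, so the Hamming distance is 11.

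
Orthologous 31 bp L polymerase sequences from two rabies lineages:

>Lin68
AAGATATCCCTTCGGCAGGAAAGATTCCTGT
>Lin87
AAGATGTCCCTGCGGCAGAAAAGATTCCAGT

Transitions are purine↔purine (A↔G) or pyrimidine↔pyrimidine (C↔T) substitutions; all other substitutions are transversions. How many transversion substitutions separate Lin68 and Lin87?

2

The sequences differ at positions 6 (A/G, transition), 12 (T/G, transversion), 19 (G/A, transition), 29 (T/A, transversion).
Of the 4 differences, 2 transitions and 2 transversions, so the answer is 2.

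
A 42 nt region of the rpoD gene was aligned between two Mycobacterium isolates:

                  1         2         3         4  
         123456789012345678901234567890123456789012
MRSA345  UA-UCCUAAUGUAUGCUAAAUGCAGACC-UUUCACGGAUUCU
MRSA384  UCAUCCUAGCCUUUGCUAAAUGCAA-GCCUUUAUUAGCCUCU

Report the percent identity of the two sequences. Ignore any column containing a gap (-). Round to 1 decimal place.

66.7%

Excluding the 3 gap columns leaves 39 comparable sites.
The sequences differ at positions 2 (A/C), 9 (A/G), 10 (U/C), 11 (G/C), 13 (A/U), 25 (G/A), 27 (C/G), 33 (C/A), 34 (A/U), 35 (C/U), 36 (G/A), 38 (A/C), 39 (U/C).
26 of the 39 comparable sites match, so the percent identity is 26/39 × 100 = 66.7%.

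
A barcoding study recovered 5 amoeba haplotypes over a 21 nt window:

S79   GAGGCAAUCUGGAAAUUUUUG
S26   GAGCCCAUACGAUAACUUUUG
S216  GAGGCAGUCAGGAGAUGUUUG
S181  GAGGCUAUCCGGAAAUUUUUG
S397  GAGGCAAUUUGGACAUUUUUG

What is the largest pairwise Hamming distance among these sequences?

10

Pairwise Hamming distances:
  S79 vs S26: 7
  S79 vs S216: 4
  S79 vs S181: 2
  S79 vs S397: 2
  S26 vs S216: 10
  S26 vs S181: 6
  S26 vs S397: 8
  S216 vs S181: 5
  S216 vs S397: 5
  S181 vs S397: 4
The largest is 10, between S26 and S216.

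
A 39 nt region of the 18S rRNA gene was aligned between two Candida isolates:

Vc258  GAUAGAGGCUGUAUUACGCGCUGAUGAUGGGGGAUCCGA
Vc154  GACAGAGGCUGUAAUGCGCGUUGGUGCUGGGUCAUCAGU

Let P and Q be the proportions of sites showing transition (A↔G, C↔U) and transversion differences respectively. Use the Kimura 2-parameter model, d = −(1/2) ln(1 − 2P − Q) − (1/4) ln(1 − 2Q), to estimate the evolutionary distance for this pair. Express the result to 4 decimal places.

0.3143

Mismatches occur at site 3 (U↔C, transition), site 14 (U↔A, transversion), site 16 (A↔G, transition), site 21 (C↔U, transition), site 24 (A↔G, transition), site 27 (A↔C, transversion), site 32 (G↔U, transversion), site 33 (G↔C, transversion), site 37 (C↔A, transversion), site 39 (A↔U, transversion).
Of the 10 differences, 4 transitions and 6 transversions over 39 sites: P = 4/39 = 0.102564, Q = 6/39 = 0.153846.
d = −0.5·ln(0.641026) − 0.25·ln(0.692308) = −0.5·(-0.444685) − 0.25·(-0.367724) = 0.3143.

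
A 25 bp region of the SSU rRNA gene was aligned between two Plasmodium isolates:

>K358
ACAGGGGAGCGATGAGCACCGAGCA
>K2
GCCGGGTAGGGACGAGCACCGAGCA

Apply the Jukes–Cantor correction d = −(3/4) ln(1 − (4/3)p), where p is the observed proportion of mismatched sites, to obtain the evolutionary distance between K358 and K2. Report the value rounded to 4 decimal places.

0.2326

Mismatches occur at site 1 (A→G), site 3 (A→C), site 7 (G→T), site 10 (C→G), site 13 (T→C).
p = 5/25 = 0.200000.
d = −0.75 · ln(1 − (4/3)·0.200000) = −0.75 · ln(0.733333) = −0.75 · (-0.310155) = 0.2326.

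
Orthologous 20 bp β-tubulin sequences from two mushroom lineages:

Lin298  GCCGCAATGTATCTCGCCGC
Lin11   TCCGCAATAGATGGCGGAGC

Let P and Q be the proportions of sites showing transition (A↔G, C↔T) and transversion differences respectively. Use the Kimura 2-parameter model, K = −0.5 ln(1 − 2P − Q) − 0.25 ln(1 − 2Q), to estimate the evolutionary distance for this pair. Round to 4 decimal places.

0.4845

Mismatches occur at site 1 (G/T, transversion), site 9 (G/A, transition), site 10 (T/G, transversion), site 13 (C/G, transversion), site 14 (T/G, transversion), site 17 (C/G, transversion), site 18 (C/A, transversion).
Of the 7 differences, 1 transition and 6 transversions over 20 sites: P = 1/20 = 0.050000, Q = 6/20 = 0.300000.
d = −0.5·ln(0.600000) − 0.25·ln(0.400000) = −0.5·(-0.510826) − 0.25·(-0.916291) = 0.4845.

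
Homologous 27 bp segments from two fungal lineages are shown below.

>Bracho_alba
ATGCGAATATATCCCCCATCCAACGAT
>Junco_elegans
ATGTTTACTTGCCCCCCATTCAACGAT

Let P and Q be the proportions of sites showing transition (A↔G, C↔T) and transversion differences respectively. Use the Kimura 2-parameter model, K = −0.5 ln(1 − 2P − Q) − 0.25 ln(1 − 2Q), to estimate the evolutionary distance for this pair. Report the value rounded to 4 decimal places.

0.3912

Differing sites — 4:C/T (Ti); 5:G/T (Tv); 6:A/T (Tv); 8:T/C (Ti); 9:A/T (Tv); 11:A/G (Ti); 12:T/C (Ti); 20:C/T (Ti).
Of the 8 differences, 5 transitions and 3 transversions over 27 sites: P = 5/27 = 0.185185, Q = 3/27 = 0.111111.
d = −0.5·ln(0.518519) − 0.25·ln(0.777778) = −0.5·(-0.656779) − 0.25·(-0.251314) = 0.3912.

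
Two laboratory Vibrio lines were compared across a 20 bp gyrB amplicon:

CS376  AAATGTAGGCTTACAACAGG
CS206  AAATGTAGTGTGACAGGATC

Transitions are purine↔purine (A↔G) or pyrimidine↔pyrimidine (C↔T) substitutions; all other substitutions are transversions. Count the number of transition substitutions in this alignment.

1

Differing sites — 9:G/T (Tv); 10:C/G (Tv); 12:T/G (Tv); 16:A/G (Ti); 17:C/G (Tv); 19:G/T (Tv); 20:G/C (Tv).
Of the 7 differences, 1 transition and 6 transversions, so the answer is 1.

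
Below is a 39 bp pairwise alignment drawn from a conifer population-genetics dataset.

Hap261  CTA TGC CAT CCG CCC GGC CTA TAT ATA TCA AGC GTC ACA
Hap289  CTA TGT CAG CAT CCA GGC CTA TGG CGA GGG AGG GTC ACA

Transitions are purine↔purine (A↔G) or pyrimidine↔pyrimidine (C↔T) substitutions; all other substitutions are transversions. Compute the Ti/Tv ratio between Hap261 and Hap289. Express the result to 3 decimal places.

Differing sites — 6:C/T (Ti); 9:T/G (Tv); 11:C/A (Tv); 12:G/T (Tv); 15:C/A (Tv); 23:A/G (Ti); 24:T/G (Tv); 25:A/C (Tv); 26:T/G (Tv); 28:T/G (Tv); 29:C/G (Tv); 30:A/G (Ti); 33:C/G (Tv).
Of the 13 differences, 3 transitions and 10 transversions, so Ti/Tv = 3/10 = 0.300.

0.300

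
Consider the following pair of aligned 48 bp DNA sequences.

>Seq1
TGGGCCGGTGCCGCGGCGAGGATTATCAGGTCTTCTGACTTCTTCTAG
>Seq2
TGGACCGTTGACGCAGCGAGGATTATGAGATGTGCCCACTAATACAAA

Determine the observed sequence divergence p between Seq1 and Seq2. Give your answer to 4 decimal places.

0.3125

Differing sites — 4:G/A; 8:G/T; 11:C/A; 15:G/A; 27:C/G; 30:G/A; 32:C/G; 34:T/G; 36:T/C; 37:G/C; 41:T/A; 42:C/A; 44:T/A; 46:T/A; 48:G/A.
There are 15 differences over 48 sites, so p = 15/48 = 0.3125.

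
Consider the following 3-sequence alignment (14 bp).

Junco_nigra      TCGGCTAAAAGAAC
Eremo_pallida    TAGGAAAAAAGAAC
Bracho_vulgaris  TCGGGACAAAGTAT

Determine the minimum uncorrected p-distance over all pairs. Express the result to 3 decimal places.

0.214

Pairwise Hamming distances:
  Junco_nigra vs Eremo_pallida: 3
  Junco_nigra vs Bracho_vulgaris: 5
  Eremo_pallida vs Bracho_vulgaris: 5
The smallest is 3 mismatches, between Junco_nigra and Eremo_pallida; p = 3/14 = 0.214.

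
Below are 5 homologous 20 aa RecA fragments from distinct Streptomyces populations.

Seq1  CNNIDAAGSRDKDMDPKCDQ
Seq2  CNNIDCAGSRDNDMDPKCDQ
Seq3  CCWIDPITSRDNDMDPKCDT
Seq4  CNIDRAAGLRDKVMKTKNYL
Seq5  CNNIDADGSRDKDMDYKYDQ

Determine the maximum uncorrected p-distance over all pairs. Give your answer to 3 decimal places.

0.750

Pairwise Hamming distances:
  Seq1 vs Seq2: 2
  Seq1 vs Seq3: 7
  Seq1 vs Seq4: 10
  Seq1 vs Seq5: 3
  Seq2 vs Seq3: 6
  Seq2 vs Seq4: 12
  Seq2 vs Seq5: 5
  Seq3 vs Seq4: 15
  Seq3 vs Seq5: 9
  Seq4 vs Seq5: 11
The largest is 15 mismatches, between Seq3 and Seq4; p = 15/20 = 0.750.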